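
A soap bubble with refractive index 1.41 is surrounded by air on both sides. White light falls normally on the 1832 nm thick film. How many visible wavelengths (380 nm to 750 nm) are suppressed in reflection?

At the upper boundary (n = 1.0 to n = 1.41) the reflected ray undergoes a half-wave phase shift.
Bottom surface (1.41 → 1.0): reflection off a lower-index medium gives no phase shift.
The two reflections differ by half a wavelength.
So the condition for destructive reflection is 2 n t = m λ.
λ = 2 n t / m = 5166 / m nm.
m=6: 861 nm (IR); m=7: 738 nm (visible); m=8: 646 nm (visible); m=9: 574 nm (visible); m=10: 517 nm (visible); m=11: 470 nm (visible); m=12: 431 nm (visible); m=13: 397 nm (visible); m=14: 369 nm (UV).

7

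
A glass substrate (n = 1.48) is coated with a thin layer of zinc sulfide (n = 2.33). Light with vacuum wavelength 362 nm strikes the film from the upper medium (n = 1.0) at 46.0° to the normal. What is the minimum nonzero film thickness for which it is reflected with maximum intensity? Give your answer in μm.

At the upper boundary (n = 1.0 to n = 2.33) the reflected ray undergoes a half-wave phase shift.
At the lower boundary (n = 2.33 to n = 1.48) the reflected ray undergoes no phase shift.
The two reflections differ by half a wavelength.
With one net inversion, constructive interference in reflection requires 2 n t cos θ_r = (m + ½) λ.
Snell's law: 1.0 sin 46.0° = 2.33 sin θ_r → sin θ_r = 0.309, cos θ_r = 0.951.
Minimum at m = 0: t = λ / (4 n cos θ_r) = 362 / (4 × 2.33 × 0.951) = 40.8 nm.

0.0408 μm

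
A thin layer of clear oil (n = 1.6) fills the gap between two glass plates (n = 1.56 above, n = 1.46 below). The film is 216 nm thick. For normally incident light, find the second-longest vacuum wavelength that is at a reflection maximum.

At the upper boundary (n = 1.56 to n = 1.6) the reflected ray undergoes a half-wave phase shift.
Ray reflecting at the bottom interface goes from n = 1.6 toward n = 1.46: no phase shift.
Net: one phase inversion between the two reflected rays.
With one net inversion, constructive interference in reflection requires 2 n t = (m + ½) λ.
λ = 2 n t / (m + ½). The second-longest wavelength is m = 1: λ = 2 × 1.6 × 216 / 1.50 = 461 nm.

461 nm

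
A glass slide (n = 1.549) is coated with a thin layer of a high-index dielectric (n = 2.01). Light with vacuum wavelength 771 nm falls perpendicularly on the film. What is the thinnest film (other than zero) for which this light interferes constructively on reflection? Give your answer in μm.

0.0959 μm

At the upper boundary (n = 1.0 to n = 2.01) the reflected ray undergoes a half-wave phase shift.
Bottom surface (2.01 → 1.549): reflection off a lower-index medium gives no phase shift.
Net: one phase inversion between the two reflected rays.
For strong reflection here: 2 n t = (m + ½) λ.
Minimum at m = 0: t = λ / (4 n) = 771 / (4 × 2.01) = 95.9 nm.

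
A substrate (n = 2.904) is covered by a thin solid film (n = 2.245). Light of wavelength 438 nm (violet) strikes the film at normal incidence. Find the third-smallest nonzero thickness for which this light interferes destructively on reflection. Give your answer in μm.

0.244 μm

Ray reflecting at the top interface goes from n = 1.0 toward n = 2.245: a half-wave phase shift.
Ray reflecting at the bottom interface goes from n = 2.245 toward n = 2.904: a half-wave phase shift.
The two reflections carry the same phase change, so no net offset.
For minimum reflection here: 2 n t = (m + ½) λ.
The third-smallest nonzero thickness corresponds to m = 2: t = (m + ½) λ / (2 n) = 2.50 × 438 / (2 × 2.245) = 244 nm.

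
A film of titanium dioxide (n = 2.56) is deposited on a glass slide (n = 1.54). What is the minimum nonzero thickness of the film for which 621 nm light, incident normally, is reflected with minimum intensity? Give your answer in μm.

At the upper boundary (n = 1.0 to n = 2.56) the reflected ray undergoes a half-wave phase shift.
At the lower boundary (n = 2.56 to n = 1.54) the reflected ray undergoes no phase shift.
Net: one phase inversion between the two reflected rays.
For weak reflection here: 2 n t = m λ.
Minimum nonzero at m = 1: t = λ / (2 n) = 621 / (2 × 2.56) = 121 nm.

0.121 μm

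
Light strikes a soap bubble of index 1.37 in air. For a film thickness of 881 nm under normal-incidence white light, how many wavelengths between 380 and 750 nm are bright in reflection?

3

At the upper boundary (n = 1.0 to n = 1.37) the reflected ray undergoes a half-wave phase shift.
Ray reflecting at the bottom interface goes from n = 1.37 toward n = 1.0: no phase shift.
Exactly one π shift → a net half-wave offset.
For maximum reflection here: 2 n t = (m + ½) λ.
λ = 2 n t / (m + ½) = 2414 / (m + ½) nm.
m=2: 966 nm (IR); m=3: 690 nm (visible); m=4: 536 nm (visible); m=5: 439 nm (visible); m=6: 371 nm (UV).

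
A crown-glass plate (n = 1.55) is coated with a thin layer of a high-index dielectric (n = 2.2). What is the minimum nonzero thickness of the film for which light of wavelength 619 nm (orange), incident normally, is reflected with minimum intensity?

141 nm

At the upper boundary (n = 1.0 to n = 2.2) the reflected ray undergoes a half-wave phase shift.
At the lower boundary (n = 2.2 to n = 1.55) the reflected ray undergoes no phase shift.
Net: one phase inversion between the two reflected rays.
So the condition for destructive reflection is 2 n t = m λ.
Minimum nonzero at m = 1: t = λ / (2 n) = 619 / (2 × 2.2) = 141 nm.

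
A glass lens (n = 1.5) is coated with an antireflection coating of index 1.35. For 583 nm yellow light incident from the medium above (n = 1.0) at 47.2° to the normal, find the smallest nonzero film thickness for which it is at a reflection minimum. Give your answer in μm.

Ray reflecting at the top interface goes from n = 1.0 toward n = 1.35: a half-wave phase shift.
At the lower boundary (n = 1.35 to n = 1.5) the reflected ray undergoes a half-wave phase shift.
Net: no relative phase inversion (both shifts match).
So the condition for destructive reflection is 2 n t cos θ_r = (m + ½) λ.
Snell's law: 1.0 sin 47.2° = 1.35 sin θ_r → sin θ_r = 0.544, cos θ_r = 0.839.
Minimum at m = 0: t = λ / (4 n cos θ_r) = 583 / (4 × 1.35 × 0.839) = 129 nm.

0.129 μm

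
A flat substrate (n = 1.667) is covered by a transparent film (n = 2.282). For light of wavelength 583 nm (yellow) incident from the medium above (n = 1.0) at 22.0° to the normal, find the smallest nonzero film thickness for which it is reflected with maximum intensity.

64.7 nm

Top surface (1.0 → 2.282): reflection off a higher-index medium gives a half-wave phase shift.
Bottom surface (2.282 → 1.667): reflection off a lower-index medium gives no phase shift.
Exactly one π shift → a net half-wave offset.
So the condition for constructive reflection is 2 n t cos θ_r = (m + ½) λ.
Snell's law: 1.0 sin 22.0° = 2.282 sin θ_r → sin θ_r = 0.164, cos θ_r = 0.986.
Minimum at m = 0: t = λ / (4 n cos θ_r) = 583 / (4 × 2.282 × 0.986) = 64.7 nm.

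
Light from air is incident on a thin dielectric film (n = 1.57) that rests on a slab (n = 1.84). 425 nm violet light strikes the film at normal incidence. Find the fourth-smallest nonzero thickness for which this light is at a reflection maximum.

541 nm

At the upper boundary (n = 1.0 to n = 1.57) the reflected ray undergoes a half-wave phase shift.
Bottom surface (1.57 → 1.84): reflection off a higher-index medium gives a half-wave phase shift.
Zero or two π shifts → no net half-wave offset.
With no net inversion, constructive interference in reflection requires 2 n t = m λ.
The fourth-smallest nonzero thickness corresponds to m = 4: t = m λ / (2 n) = 4.00 × 425 / (2 × 1.57) = 541 nm.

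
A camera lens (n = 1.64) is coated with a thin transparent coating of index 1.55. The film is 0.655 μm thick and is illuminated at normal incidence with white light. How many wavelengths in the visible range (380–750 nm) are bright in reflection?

At the upper boundary (n = 1.0 to n = 1.55) the reflected ray undergoes a half-wave phase shift.
Bottom surface (1.55 → 1.64): reflection off a higher-index medium gives a half-wave phase shift.
Zero or two π shifts → no net half-wave offset.
With no net inversion, constructive interference in reflection requires 2 n t = m λ.
λ = 2 n t / m = 2031 / m nm.
m=2: 1015 nm (IR); m=3: 677 nm (visible); m=4: 508 nm (visible); m=5: 406 nm (visible); m=6: 338 nm (UV).

3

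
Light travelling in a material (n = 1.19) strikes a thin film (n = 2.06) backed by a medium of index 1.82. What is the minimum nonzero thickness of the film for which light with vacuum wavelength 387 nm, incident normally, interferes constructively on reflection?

Ray reflecting at the top interface goes from n = 1.19 toward n = 2.06: a half-wave phase shift.
Bottom surface (2.06 → 1.82): reflection off a lower-index medium gives no phase shift.
Net: one phase inversion between the two reflected rays.
For bright reflection here: 2 n t = (m + ½) λ.
Minimum at m = 0: t = λ / (4 n) = 387 / (4 × 2.06) = 47.0 nm.

47.0 nm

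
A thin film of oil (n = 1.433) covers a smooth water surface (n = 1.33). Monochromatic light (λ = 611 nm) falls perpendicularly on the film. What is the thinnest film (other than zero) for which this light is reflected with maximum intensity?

Top surface (1.0 → 1.433): reflection off a higher-index medium gives a half-wave phase shift.
At the lower boundary (n = 1.433 to n = 1.33) the reflected ray undergoes no phase shift.
Exactly one π shift → a net half-wave offset.
For bright reflection here: 2 n t = (m + ½) λ.
Minimum at m = 0: t = λ / (4 n) = 611 / (4 × 1.433) = 107 nm.

107 nm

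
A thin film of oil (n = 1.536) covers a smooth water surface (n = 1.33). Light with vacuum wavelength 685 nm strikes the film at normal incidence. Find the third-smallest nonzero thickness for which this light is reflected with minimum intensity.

At the upper boundary (n = 1.0 to n = 1.536) the reflected ray undergoes a half-wave phase shift.
Ray reflecting at the bottom interface goes from n = 1.536 toward n = 1.33: no phase shift.
The two reflections differ by half a wavelength.
With one net inversion, destructive interference in reflection requires 2 n t = m λ.
The third-smallest nonzero thickness corresponds to m = 3: t = m λ / (2 n) = 3.00 × 685 / (2 × 1.536) = 669 nm.

669 nm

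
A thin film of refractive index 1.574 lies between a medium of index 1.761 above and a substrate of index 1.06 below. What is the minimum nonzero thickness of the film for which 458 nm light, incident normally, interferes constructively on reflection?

145 nm

At the upper boundary (n = 1.761 to n = 1.574) the reflected ray undergoes no phase shift.
At the lower boundary (n = 1.574 to n = 1.06) the reflected ray undergoes no phase shift.
The two reflections carry the same phase change, so no net offset.
So the condition for constructive reflection is 2 n t = m λ.
Minimum nonzero at m = 1: t = λ / (2 n) = 458 / (2 × 1.574) = 145 nm.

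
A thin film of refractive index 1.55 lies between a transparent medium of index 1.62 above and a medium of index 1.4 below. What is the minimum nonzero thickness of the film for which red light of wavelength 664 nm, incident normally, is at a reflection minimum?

107 nm

At the upper boundary (n = 1.62 to n = 1.55) the reflected ray undergoes no phase shift.
Ray reflecting at the bottom interface goes from n = 1.55 toward n = 1.4: no phase shift.
The two reflections carry the same phase change, so no net offset.
So the condition for destructive reflection is 2 n t = (m + ½) λ.
Minimum at m = 0: t = λ / (4 n) = 664 / (4 × 1.55) = 107 nm.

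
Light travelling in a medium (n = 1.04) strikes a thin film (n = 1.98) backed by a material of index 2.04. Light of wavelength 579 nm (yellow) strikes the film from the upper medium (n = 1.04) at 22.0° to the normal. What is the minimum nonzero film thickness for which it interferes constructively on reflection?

149 nm

Top surface (1.04 → 1.98): reflection off a higher-index medium gives a half-wave phase shift.
Bottom surface (1.98 → 2.04): reflection off a higher-index medium gives a half-wave phase shift.
Zero or two π shifts → no net half-wave offset.
So the condition for constructive reflection is 2 n t cos θ_r = m λ.
Snell's law: 1.04 sin 22.0° = 1.98 sin θ_r → sin θ_r = 0.197, cos θ_r = 0.980.
Minimum nonzero at m = 1: t = λ / (2 n cos θ_r) = 579 / (2 × 1.98 × 0.980) = 149 nm.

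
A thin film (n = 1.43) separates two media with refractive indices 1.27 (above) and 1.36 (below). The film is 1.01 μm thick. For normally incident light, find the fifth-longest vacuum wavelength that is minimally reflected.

Ray reflecting at the top interface goes from n = 1.27 toward n = 1.43: a half-wave phase shift.
Ray reflecting at the bottom interface goes from n = 1.43 toward n = 1.36: no phase shift.
Net: one phase inversion between the two reflected rays.
For dark reflection here: 2 n t = m λ.
λ = 2 n t / m. The fifth-longest wavelength is m = 5: λ = 2 × 1.43 × 1010 / 5.00 = 578 nm.

578 nm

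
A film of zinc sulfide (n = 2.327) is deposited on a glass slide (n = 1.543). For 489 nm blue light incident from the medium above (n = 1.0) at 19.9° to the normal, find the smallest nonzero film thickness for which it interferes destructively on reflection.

106 nm

At the upper boundary (n = 1.0 to n = 2.327) the reflected ray undergoes a half-wave phase shift.
At the lower boundary (n = 2.327 to n = 1.543) the reflected ray undergoes no phase shift.
The two reflections differ by half a wavelength.
With one net inversion, destructive interference in reflection requires 2 n t cos θ_r = m λ.
Snell's law: 1.0 sin 19.9° = 2.327 sin θ_r → sin θ_r = 0.146, cos θ_r = 0.989.
Minimum nonzero at m = 1: t = λ / (2 n cos θ_r) = 489 / (2 × 2.327 × 0.989) = 106 nm.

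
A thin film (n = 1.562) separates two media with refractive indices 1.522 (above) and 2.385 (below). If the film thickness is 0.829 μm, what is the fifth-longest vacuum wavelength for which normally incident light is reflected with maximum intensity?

Top surface (1.522 → 1.562): reflection off a higher-index medium gives a half-wave phase shift.
Bottom surface (1.562 → 2.385): reflection off a higher-index medium gives a half-wave phase shift.
Zero or two π shifts → no net half-wave offset.
With no net inversion, constructive interference in reflection requires 2 n t = m λ.
λ = 2 n t / m. The fifth-longest wavelength is m = 5: λ = 2 × 1.562 × 829 / 5.00 = 518 nm.

518 nm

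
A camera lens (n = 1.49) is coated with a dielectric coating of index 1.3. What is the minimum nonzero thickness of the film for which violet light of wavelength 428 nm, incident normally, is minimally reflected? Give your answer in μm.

Ray reflecting at the top interface goes from n = 1.0 toward n = 1.3: a half-wave phase shift.
Bottom surface (1.3 → 1.49): reflection off a higher-index medium gives a half-wave phase shift.
The two reflections carry the same phase change, so no net offset.
So the condition for destructive reflection is 2 n t = (m + ½) λ.
Minimum at m = 0: t = λ / (4 n) = 428 / (4 × 1.3) = 82.3 nm.

0.0823 μm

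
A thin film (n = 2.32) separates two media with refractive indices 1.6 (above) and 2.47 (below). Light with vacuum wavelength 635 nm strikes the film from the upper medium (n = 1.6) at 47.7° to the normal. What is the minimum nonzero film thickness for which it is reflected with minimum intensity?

At the upper boundary (n = 1.6 to n = 2.32) the reflected ray undergoes a half-wave phase shift.
At the lower boundary (n = 2.32 to n = 2.47) the reflected ray undergoes a half-wave phase shift.
The two reflections carry the same phase change, so no net offset.
With no net inversion, destructive interference in reflection requires 2 n t cos θ_r = (m + ½) λ.
Snell's law: 1.6 sin 47.7° = 2.32 sin θ_r → sin θ_r = 0.510, cos θ_r = 0.860.
Minimum at m = 0: t = λ / (4 n cos θ_r) = 635 / (4 × 2.32 × 0.860) = 79.6 nm.

79.6 nm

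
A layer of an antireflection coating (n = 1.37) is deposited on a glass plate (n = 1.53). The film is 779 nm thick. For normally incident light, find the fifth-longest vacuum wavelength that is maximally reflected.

At the upper boundary (n = 1.0 to n = 1.37) the reflected ray undergoes a half-wave phase shift.
Bottom surface (1.37 → 1.53): reflection off a higher-index medium gives a half-wave phase shift.
Net: no relative phase inversion (both shifts match).
With no net inversion, constructive interference in reflection requires 2 n t = m λ.
λ = 2 n t / m. The fifth-longest wavelength is m = 5: λ = 2 × 1.37 × 779 / 5.00 = 427 nm.

427 nm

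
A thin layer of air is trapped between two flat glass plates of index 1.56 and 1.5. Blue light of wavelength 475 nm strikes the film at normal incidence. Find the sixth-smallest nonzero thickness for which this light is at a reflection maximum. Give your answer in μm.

1.31 μm

Top surface (1.56 → 1.0): reflection off a lower-index medium gives no phase shift.
At the lower boundary (n = 1.0 to n = 1.5) the reflected ray undergoes a half-wave phase shift.
Net: one phase inversion between the two reflected rays.
With one net inversion, constructive interference in reflection requires 2 n t = (m + ½) λ.
The sixth-smallest nonzero thickness corresponds to m = 5: t = (m + ½) λ / (2 n) = 5.50 × 475 / (2 × 1.0) = 1306 nm.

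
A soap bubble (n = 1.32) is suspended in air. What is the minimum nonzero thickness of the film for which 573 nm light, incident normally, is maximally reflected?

Ray reflecting at the top interface goes from n = 1.0 toward n = 1.32: a half-wave phase shift.
Bottom surface (1.32 → 1.0): reflection off a lower-index medium gives no phase shift.
Net: one phase inversion between the two reflected rays.
With one net inversion, constructive interference in reflection requires 2 n t = (m + ½) λ.
Minimum at m = 0: t = λ / (4 n) = 573 / (4 × 1.32) = 109 nm.

109 nm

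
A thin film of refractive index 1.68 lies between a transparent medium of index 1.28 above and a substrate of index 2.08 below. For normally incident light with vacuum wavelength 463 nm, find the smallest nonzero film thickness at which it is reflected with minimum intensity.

At the upper boundary (n = 1.28 to n = 1.68) the reflected ray undergoes a half-wave phase shift.
Ray reflecting at the bottom interface goes from n = 1.68 toward n = 2.08: a half-wave phase shift.
Net: no relative phase inversion (both shifts match).
With no net inversion, destructive interference in reflection requires 2 n t = (m + ½) λ.
Minimum at m = 0: t = λ / (4 n) = 463 / (4 × 1.68) = 68.9 nm.

68.9 nm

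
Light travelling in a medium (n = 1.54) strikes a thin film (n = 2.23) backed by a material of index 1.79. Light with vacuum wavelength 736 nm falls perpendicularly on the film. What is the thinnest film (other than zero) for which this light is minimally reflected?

165 nm

Ray reflecting at the top interface goes from n = 1.54 toward n = 2.23: a half-wave phase shift.
Bottom surface (2.23 → 1.79): reflection off a lower-index medium gives no phase shift.
Net: one phase inversion between the two reflected rays.
With one net inversion, destructive interference in reflection requires 2 n t = m λ.
Minimum nonzero at m = 1: t = λ / (2 n) = 736 / (2 × 2.23) = 165 nm.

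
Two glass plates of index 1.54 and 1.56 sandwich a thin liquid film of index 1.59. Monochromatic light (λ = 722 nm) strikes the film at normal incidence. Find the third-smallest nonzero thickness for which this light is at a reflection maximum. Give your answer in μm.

0.568 μm

Top surface (1.54 → 1.59): reflection off a higher-index medium gives a half-wave phase shift.
Ray reflecting at the bottom interface goes from n = 1.59 toward n = 1.56: no phase shift.
Exactly one π shift → a net half-wave offset.
So the condition for constructive reflection is 2 n t = (m + ½) λ.
The third-smallest nonzero thickness corresponds to m = 2: t = (m + ½) λ / (2 n) = 2.50 × 722 / (2 × 1.59) = 568 nm.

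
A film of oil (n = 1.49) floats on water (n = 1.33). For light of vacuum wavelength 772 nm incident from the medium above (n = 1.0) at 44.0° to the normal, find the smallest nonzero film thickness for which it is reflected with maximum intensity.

146 nm

Ray reflecting at the top interface goes from n = 1.0 toward n = 1.49: a half-wave phase shift.
Bottom surface (1.49 → 1.33): reflection off a lower-index medium gives no phase shift.
Net: one phase inversion between the two reflected rays.
For maximum reflection here: 2 n t cos θ_r = (m + ½) λ.
Snell's law: 1.0 sin 44.0° = 1.49 sin θ_r → sin θ_r = 0.466, cos θ_r = 0.885.
Minimum at m = 0: t = λ / (4 n cos θ_r) = 772 / (4 × 1.49 × 0.885) = 146 nm.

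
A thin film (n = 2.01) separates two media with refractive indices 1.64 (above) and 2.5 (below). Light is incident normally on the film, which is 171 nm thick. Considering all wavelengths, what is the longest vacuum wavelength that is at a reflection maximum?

At the upper boundary (n = 1.64 to n = 2.01) the reflected ray undergoes a half-wave phase shift.
Ray reflecting at the bottom interface goes from n = 2.01 toward n = 2.5: a half-wave phase shift.
The two reflections carry the same phase change, so no net offset.
For maximum reflection here: 2 n t = m λ.
λ = 2 n t / m. The longest wavelength is m = 1: λ = 2 × 2.01 × 171 / 1.00 = 687 nm.

687 nm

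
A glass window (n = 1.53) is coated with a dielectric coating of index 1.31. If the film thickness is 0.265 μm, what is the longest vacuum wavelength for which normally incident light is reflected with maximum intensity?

Top surface (1.0 → 1.31): reflection off a higher-index medium gives a half-wave phase shift.
At the lower boundary (n = 1.31 to n = 1.53) the reflected ray undergoes a half-wave phase shift.
Net: no relative phase inversion (both shifts match).
For bright reflection here: 2 n t = m λ.
λ = 2 n t / m. The longest wavelength is m = 1: λ = 2 × 1.31 × 265 / 1.00 = 694 nm.

694 nm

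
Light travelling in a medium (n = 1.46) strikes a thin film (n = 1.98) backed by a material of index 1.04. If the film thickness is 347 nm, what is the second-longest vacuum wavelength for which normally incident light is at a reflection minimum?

687 nm

Ray reflecting at the top interface goes from n = 1.46 toward n = 1.98: a half-wave phase shift.
Bottom surface (1.98 → 1.04): reflection off a lower-index medium gives no phase shift.
The two reflections differ by half a wavelength.
So the condition for destructive reflection is 2 n t = m λ.
λ = 2 n t / m. The second-longest wavelength is m = 2: λ = 2 × 1.98 × 347 / 2.00 = 687 nm.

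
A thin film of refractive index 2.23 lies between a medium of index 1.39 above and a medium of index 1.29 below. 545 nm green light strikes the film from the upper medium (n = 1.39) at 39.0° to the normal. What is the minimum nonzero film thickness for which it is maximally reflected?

66.4 nm

Ray reflecting at the top interface goes from n = 1.39 toward n = 2.23: a half-wave phase shift.
Bottom surface (2.23 → 1.29): reflection off a lower-index medium gives no phase shift.
The two reflections differ by half a wavelength.
For strong reflection here: 2 n t cos θ_r = (m + ½) λ.
Snell's law: 1.39 sin 39.0° = 2.23 sin θ_r → sin θ_r = 0.392, cos θ_r = 0.920.
Minimum at m = 0: t = λ / (4 n cos θ_r) = 545 / (4 × 2.23 × 0.920) = 66.4 nm.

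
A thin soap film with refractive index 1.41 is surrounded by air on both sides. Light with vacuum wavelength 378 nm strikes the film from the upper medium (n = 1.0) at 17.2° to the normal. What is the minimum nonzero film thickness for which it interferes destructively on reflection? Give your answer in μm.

At the upper boundary (n = 1.0 to n = 1.41) the reflected ray undergoes a half-wave phase shift.
Bottom surface (1.41 → 1.0): reflection off a lower-index medium gives no phase shift.
The two reflections differ by half a wavelength.
So the condition for destructive reflection is 2 n t cos θ_r = m λ.
Snell's law: 1.0 sin 17.2° = 1.41 sin θ_r → sin θ_r = 0.210, cos θ_r = 0.978.
Minimum nonzero at m = 1: t = λ / (2 n cos θ_r) = 378 / (2 × 1.41 × 0.978) = 137 nm.

0.137 μm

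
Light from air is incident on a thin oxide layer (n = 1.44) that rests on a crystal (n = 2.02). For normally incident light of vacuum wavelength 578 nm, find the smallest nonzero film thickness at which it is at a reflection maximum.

At the upper boundary (n = 1.0 to n = 1.44) the reflected ray undergoes a half-wave phase shift.
At the lower boundary (n = 1.44 to n = 2.02) the reflected ray undergoes a half-wave phase shift.
Zero or two π shifts → no net half-wave offset.
With no net inversion, constructive interference in reflection requires 2 n t = m λ.
Minimum nonzero at m = 1: t = λ / (2 n) = 578 / (2 × 1.44) = 201 nm.

201 nm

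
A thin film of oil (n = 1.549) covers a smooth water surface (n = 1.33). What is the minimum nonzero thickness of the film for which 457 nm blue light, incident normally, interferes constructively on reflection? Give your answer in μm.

0.0738 μm

Ray reflecting at the top interface goes from n = 1.0 toward n = 1.549: a half-wave phase shift.
Ray reflecting at the bottom interface goes from n = 1.549 toward n = 1.33: no phase shift.
Exactly one π shift → a net half-wave offset.
For bright reflection here: 2 n t = (m + ½) λ.
Minimum at m = 0: t = λ / (4 n) = 457 / (4 × 1.549) = 73.8 nm.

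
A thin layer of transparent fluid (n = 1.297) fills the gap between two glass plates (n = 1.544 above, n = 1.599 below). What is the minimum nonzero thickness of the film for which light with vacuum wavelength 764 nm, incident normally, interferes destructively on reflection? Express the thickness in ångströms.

2945 Å

Ray reflecting at the top interface goes from n = 1.544 toward n = 1.297: no phase shift.
At the lower boundary (n = 1.297 to n = 1.599) the reflected ray undergoes a half-wave phase shift.
Net: one phase inversion between the two reflected rays.
With one net inversion, destructive interference in reflection requires 2 n t = m λ.
Minimum nonzero at m = 1: t = λ / (2 n) = 764 / (2 × 1.297) = 295 nm.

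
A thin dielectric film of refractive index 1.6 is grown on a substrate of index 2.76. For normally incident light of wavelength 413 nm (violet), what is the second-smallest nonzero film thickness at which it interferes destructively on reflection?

194 nm

Ray reflecting at the top interface goes from n = 1.0 toward n = 1.6: a half-wave phase shift.
Bottom surface (1.6 → 2.76): reflection off a higher-index medium gives a half-wave phase shift.
The two reflections carry the same phase change, so no net offset.
For minimum reflection here: 2 n t = (m + ½) λ.
The second-smallest nonzero thickness corresponds to m = 1: t = (m + ½) λ / (2 n) = 1.50 × 413 / (2 × 1.6) = 194 nm.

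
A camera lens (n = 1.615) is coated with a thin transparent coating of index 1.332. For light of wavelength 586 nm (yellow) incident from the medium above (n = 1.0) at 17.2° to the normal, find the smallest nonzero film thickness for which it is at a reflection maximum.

226 nm

At the upper boundary (n = 1.0 to n = 1.332) the reflected ray undergoes a half-wave phase shift.
Bottom surface (1.332 → 1.615): reflection off a higher-index medium gives a half-wave phase shift.
Zero or two π shifts → no net half-wave offset.
So the condition for constructive reflection is 2 n t cos θ_r = m λ.
Snell's law: 1.0 sin 17.2° = 1.332 sin θ_r → sin θ_r = 0.222, cos θ_r = 0.975.
Minimum nonzero at m = 1: t = λ / (2 n cos θ_r) = 586 / (2 × 1.332 × 0.975) = 226 nm.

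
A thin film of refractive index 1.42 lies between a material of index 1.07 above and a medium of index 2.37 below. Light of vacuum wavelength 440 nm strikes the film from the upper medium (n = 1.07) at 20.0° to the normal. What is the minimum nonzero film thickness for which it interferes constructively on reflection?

160 nm

Ray reflecting at the top interface goes from n = 1.07 toward n = 1.42: a half-wave phase shift.
Ray reflecting at the bottom interface goes from n = 1.42 toward n = 2.37: a half-wave phase shift.
Net: no relative phase inversion (both shifts match).
With no net inversion, constructive interference in reflection requires 2 n t cos θ_r = m λ.
Snell's law: 1.07 sin 20.0° = 1.42 sin θ_r → sin θ_r = 0.258, cos θ_r = 0.966.
Minimum nonzero at m = 1: t = λ / (2 n cos θ_r) = 440 / (2 × 1.42 × 0.966) = 160 nm.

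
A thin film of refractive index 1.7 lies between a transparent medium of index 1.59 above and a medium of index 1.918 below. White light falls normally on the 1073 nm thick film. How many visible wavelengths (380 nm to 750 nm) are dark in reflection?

5

Ray reflecting at the top interface goes from n = 1.59 toward n = 1.7: a half-wave phase shift.
At the lower boundary (n = 1.7 to n = 1.918) the reflected ray undergoes a half-wave phase shift.
Net: no relative phase inversion (both shifts match).
For minimum reflection here: 2 n t = (m + ½) λ.
λ = 2 n t / (m + ½) = 3648 / (m + ½) nm.
m=4: 811 nm (IR); m=5: 663 nm (visible); m=6: 561 nm (visible); m=7: 486 nm (visible); m=8: 429 nm (visible); m=9: 384 nm (visible); m=10: 347 nm (UV).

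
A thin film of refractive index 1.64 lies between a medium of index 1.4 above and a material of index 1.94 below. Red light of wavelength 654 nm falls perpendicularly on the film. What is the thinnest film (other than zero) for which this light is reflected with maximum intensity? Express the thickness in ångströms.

1994 Å

Ray reflecting at the top interface goes from n = 1.4 toward n = 1.64: a half-wave phase shift.
At the lower boundary (n = 1.64 to n = 1.94) the reflected ray undergoes a half-wave phase shift.
The two reflections carry the same phase change, so no net offset.
With no net inversion, constructive interference in reflection requires 2 n t = m λ.
Minimum nonzero at m = 1: t = λ / (2 n) = 654 / (2 × 1.64) = 199 nm.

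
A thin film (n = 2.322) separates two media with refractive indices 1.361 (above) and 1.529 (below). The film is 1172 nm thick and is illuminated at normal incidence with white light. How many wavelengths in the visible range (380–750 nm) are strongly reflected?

Ray reflecting at the top interface goes from n = 1.361 toward n = 2.322: a half-wave phase shift.
Ray reflecting at the bottom interface goes from n = 2.322 toward n = 1.529: no phase shift.
Net: one phase inversion between the two reflected rays.
With one net inversion, constructive interference in reflection requires 2 n t = (m + ½) λ.
λ = 2 n t / (m + ½) = 5443 / (m + ½) nm.
m=6: 837 nm (IR); m=7: 726 nm (visible); m=8: 640 nm (visible); m=9: 573 nm (visible); m=10: 518 nm (visible); m=11: 473 nm (visible); m=12: 435 nm (visible); m=13: 403 nm (visible); m=14: 375 nm (UV).

7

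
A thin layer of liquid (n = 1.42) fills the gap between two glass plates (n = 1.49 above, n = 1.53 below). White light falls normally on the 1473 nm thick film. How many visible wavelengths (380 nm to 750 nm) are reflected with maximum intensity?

Top surface (1.49 → 1.42): reflection off a lower-index medium gives no phase shift.
At the lower boundary (n = 1.42 to n = 1.53) the reflected ray undergoes a half-wave phase shift.
The two reflections differ by half a wavelength.
For strong reflection here: 2 n t = (m + ½) λ.
λ = 2 n t / (m + ½) = 4183 / (m + ½) nm.
m=5: 761 nm (IR); m=6: 644 nm (visible); m=7: 558 nm (visible); m=8: 492 nm (visible); m=9: 440 nm (visible); m=10: 398 nm (visible); m=11: 364 nm (UV).

5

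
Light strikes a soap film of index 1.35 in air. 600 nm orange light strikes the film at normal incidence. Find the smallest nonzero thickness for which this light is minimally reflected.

At the upper boundary (n = 1.0 to n = 1.35) the reflected ray undergoes a half-wave phase shift.
Ray reflecting at the bottom interface goes from n = 1.35 toward n = 1.0: no phase shift.
The two reflections differ by half a wavelength.
With one net inversion, destructive interference in reflection requires 2 n t = m λ.
The smallest nonzero thickness corresponds to m = 1: t = m λ / (2 n) = 1.00 × 600 / (2 × 1.35) = 222 nm.

222 nm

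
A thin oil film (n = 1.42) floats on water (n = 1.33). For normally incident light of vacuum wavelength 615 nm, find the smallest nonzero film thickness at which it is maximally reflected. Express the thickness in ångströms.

Ray reflecting at the top interface goes from n = 1.0 toward n = 1.42: a half-wave phase shift.
At the lower boundary (n = 1.42 to n = 1.33) the reflected ray undergoes no phase shift.
Net: one phase inversion between the two reflected rays.
For maximum reflection here: 2 n t = (m + ½) λ.
Minimum at m = 0: t = λ / (4 n) = 615 / (4 × 1.42) = 108 nm.

1083 Å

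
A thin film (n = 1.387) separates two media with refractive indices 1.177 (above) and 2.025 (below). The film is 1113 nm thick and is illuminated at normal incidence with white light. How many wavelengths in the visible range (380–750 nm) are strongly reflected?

4

Ray reflecting at the top interface goes from n = 1.177 toward n = 1.387: a half-wave phase shift.
Bottom surface (1.387 → 2.025): reflection off a higher-index medium gives a half-wave phase shift.
Net: no relative phase inversion (both shifts match).
For bright reflection here: 2 n t = m λ.
λ = 2 n t / m = 3087 / m nm.
m=4: 772 nm (IR); m=5: 617 nm (visible); m=6: 515 nm (visible); m=7: 441 nm (visible); m=8: 386 nm (visible); m=9: 343 nm (UV).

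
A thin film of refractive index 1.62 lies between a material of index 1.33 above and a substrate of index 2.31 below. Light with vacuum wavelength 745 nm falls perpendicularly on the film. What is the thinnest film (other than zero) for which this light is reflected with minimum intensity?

Ray reflecting at the top interface goes from n = 1.33 toward n = 1.62: a half-wave phase shift.
Ray reflecting at the bottom interface goes from n = 1.62 toward n = 2.31: a half-wave phase shift.
Zero or two π shifts → no net half-wave offset.
So the condition for destructive reflection is 2 n t = (m + ½) λ.
Minimum at m = 0: t = λ / (4 n) = 745 / (4 × 1.62) = 115 nm.

115 nm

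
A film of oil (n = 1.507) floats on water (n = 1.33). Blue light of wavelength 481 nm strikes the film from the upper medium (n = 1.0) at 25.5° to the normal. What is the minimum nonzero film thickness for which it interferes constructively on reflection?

83.3 nm

Ray reflecting at the top interface goes from n = 1.0 toward n = 1.507: a half-wave phase shift.
Ray reflecting at the bottom interface goes from n = 1.507 toward n = 1.33: no phase shift.
Net: one phase inversion between the two reflected rays.
With one net inversion, constructive interference in reflection requires 2 n t cos θ_r = (m + ½) λ.
Snell's law: 1.0 sin 25.5° = 1.507 sin θ_r → sin θ_r = 0.286, cos θ_r = 0.958.
Minimum at m = 0: t = λ / (4 n cos θ_r) = 481 / (4 × 1.507 × 0.958) = 83.3 nm.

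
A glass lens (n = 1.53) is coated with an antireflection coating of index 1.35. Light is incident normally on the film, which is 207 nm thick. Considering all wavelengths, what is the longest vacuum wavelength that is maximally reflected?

Ray reflecting at the top interface goes from n = 1.0 toward n = 1.35: a half-wave phase shift.
At the lower boundary (n = 1.35 to n = 1.53) the reflected ray undergoes a half-wave phase shift.
The two reflections carry the same phase change, so no net offset.
With no net inversion, constructive interference in reflection requires 2 n t = m λ.
λ = 2 n t / m. The longest wavelength is m = 1: λ = 2 × 1.35 × 207 / 1.00 = 559 nm.

559 nm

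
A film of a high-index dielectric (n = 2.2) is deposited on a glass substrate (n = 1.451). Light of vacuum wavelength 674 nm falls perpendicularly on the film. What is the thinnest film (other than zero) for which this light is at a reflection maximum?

76.6 nm

Top surface (1.0 → 2.2): reflection off a higher-index medium gives a half-wave phase shift.
At the lower boundary (n = 2.2 to n = 1.451) the reflected ray undergoes no phase shift.
The two reflections differ by half a wavelength.
With one net inversion, constructive interference in reflection requires 2 n t = (m + ½) λ.
Minimum at m = 0: t = λ / (4 n) = 674 / (4 × 2.2) = 76.6 nm.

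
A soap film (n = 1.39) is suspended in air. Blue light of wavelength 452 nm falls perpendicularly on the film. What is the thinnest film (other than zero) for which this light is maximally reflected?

Ray reflecting at the top interface goes from n = 1.0 toward n = 1.39: a half-wave phase shift.
Bottom surface (1.39 → 1.0): reflection off a lower-index medium gives no phase shift.
Exactly one π shift → a net half-wave offset.
For strong reflection here: 2 n t = (m + ½) λ.
Minimum at m = 0: t = λ / (4 n) = 452 / (4 × 1.39) = 81.3 nm.

81.3 nm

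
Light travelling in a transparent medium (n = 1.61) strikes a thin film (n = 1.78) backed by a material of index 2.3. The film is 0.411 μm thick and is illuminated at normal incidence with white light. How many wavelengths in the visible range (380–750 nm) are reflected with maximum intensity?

Top surface (1.61 → 1.78): reflection off a higher-index medium gives a half-wave phase shift.
Ray reflecting at the bottom interface goes from n = 1.78 toward n = 2.3: a half-wave phase shift.
Net: no relative phase inversion (both shifts match).
For strong reflection here: 2 n t = m λ.
λ = 2 n t / m = 1463 / m nm.
m=1: 1463 nm (IR); m=2: 732 nm (visible); m=3: 488 nm (visible); m=4: 366 nm (UV).

2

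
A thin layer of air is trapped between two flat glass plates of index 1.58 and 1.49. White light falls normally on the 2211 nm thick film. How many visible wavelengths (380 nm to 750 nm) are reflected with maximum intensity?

At the upper boundary (n = 1.58 to n = 1.0) the reflected ray undergoes no phase shift.
Bottom surface (1.0 → 1.49): reflection off a higher-index medium gives a half-wave phase shift.
Exactly one π shift → a net half-wave offset.
So the condition for constructive reflection is 2 n t = (m + ½) λ.
λ = 2 n t / (m + ½) = 4422 / (m + ½) nm.
m=5: 804 nm (IR); m=6: 680 nm (visible); m=7: 590 nm (visible); m=8: 520 nm (visible); m=9: 465 nm (visible); m=10: 421 nm (visible); m=11: 385 nm (visible); m=12: 354 nm (UV).

6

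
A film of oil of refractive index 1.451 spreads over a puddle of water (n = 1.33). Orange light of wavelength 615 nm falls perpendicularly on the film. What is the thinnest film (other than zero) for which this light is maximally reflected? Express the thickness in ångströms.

Top surface (1.0 → 1.451): reflection off a higher-index medium gives a half-wave phase shift.
At the lower boundary (n = 1.451 to n = 1.33) the reflected ray undergoes no phase shift.
The two reflections differ by half a wavelength.
So the condition for constructive reflection is 2 n t = (m + ½) λ.
Minimum at m = 0: t = λ / (4 n) = 615 / (4 × 1.451) = 106 nm.

1060 Å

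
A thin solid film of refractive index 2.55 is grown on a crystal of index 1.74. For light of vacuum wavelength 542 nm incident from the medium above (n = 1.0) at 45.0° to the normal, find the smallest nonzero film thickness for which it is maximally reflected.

Top surface (1.0 → 2.55): reflection off a higher-index medium gives a half-wave phase shift.
Bottom surface (2.55 → 1.74): reflection off a lower-index medium gives no phase shift.
Exactly one π shift → a net half-wave offset.
So the condition for constructive reflection is 2 n t cos θ_r = (m + ½) λ.
Snell's law: 1.0 sin 45.0° = 2.55 sin θ_r → sin θ_r = 0.277, cos θ_r = 0.961.
Minimum at m = 0: t = λ / (4 n cos θ_r) = 542 / (4 × 2.55 × 0.961) = 55.3 nm.

55.3 nm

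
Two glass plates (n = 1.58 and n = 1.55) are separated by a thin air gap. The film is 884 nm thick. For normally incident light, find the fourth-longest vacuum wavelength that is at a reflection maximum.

At the upper boundary (n = 1.58 to n = 1.0) the reflected ray undergoes no phase shift.
Ray reflecting at the bottom interface goes from n = 1.0 toward n = 1.55: a half-wave phase shift.
Exactly one π shift → a net half-wave offset.
For strong reflection here: 2 n t = (m + ½) λ.
λ = 2 n t / (m + ½). The fourth-longest wavelength is m = 3: λ = 2 × 1.0 × 884 / 3.50 = 505 nm.

505 nm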